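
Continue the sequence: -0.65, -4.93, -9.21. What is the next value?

Differences: -4.93 - -0.65 = -4.28
This is an arithmetic sequence with common difference d = -4.28.
Next term = -9.21 + -4.28 = -13.49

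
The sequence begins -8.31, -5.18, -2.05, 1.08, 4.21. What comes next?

Differences: -5.18 - -8.31 = 3.13
This is an arithmetic sequence with common difference d = 3.13.
Next term = 4.21 + 3.13 = 7.34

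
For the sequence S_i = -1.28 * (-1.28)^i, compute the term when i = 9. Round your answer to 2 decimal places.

S_9 = -1.28 * (-1.28)^9 ≈ -1.28 * -9.2234 ≈ 11.81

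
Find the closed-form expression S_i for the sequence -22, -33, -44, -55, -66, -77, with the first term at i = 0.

Check differences: -33 - -22 = -11
-44 - -33 = -11
Common difference d = -11.
First term a = -22.
Formula: S_i = -22 - 11*i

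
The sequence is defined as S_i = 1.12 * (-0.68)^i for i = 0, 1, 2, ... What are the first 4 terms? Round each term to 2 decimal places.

This is a geometric sequence.
i=0: S_0 = 1.12 * (-0.68)^0 = 1.12
i=1: S_1 = 1.12 * (-0.68)^1 ≈ -0.76
i=2: S_2 = 1.12 * (-0.68)^2 ≈ 0.52
i=3: S_3 = 1.12 * (-0.68)^3 ≈ -0.35
The first 4 terms are: [1.12, -0.76, 0.52, -0.35]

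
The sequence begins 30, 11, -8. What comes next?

Differences: 11 - 30 = -19
This is an arithmetic sequence with common difference d = -19.
Next term = -8 + -19 = -27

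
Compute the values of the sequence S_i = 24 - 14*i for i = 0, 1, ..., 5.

This is an arithmetic sequence.
i=0: S_0 = 24 + -14*0 = 24
i=1: S_1 = 24 + -14*1 = 10
i=2: S_2 = 24 + -14*2 = -4
i=3: S_3 = 24 + -14*3 = -18
i=4: S_4 = 24 + -14*4 = -32
i=5: S_5 = 24 + -14*5 = -46
The first 6 terms are: [24, 10, -4, -18, -32, -46]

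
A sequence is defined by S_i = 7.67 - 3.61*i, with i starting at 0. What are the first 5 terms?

This is an arithmetic sequence.
i=0: S_0 = 7.67 + -3.61*0 = 7.67
i=1: S_1 = 7.67 + -3.61*1 = 4.06
i=2: S_2 = 7.67 + -3.61*2 = 0.45
i=3: S_3 = 7.67 + -3.61*3 = -3.16
i=4: S_4 = 7.67 + -3.61*4 = -6.77
The first 5 terms are: [7.67, 4.06, 0.45, -3.16, -6.77]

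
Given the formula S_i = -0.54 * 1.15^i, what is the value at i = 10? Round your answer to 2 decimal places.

S_10 = -0.54 * 1.15^10 ≈ -0.54 * 4.0456 ≈ -2.18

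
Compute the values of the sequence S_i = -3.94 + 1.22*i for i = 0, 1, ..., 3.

This is an arithmetic sequence.
i=0: S_0 = -3.94 + 1.22*0 = -3.94
i=1: S_1 = -3.94 + 1.22*1 = -2.72
i=2: S_2 = -3.94 + 1.22*2 = -1.5
i=3: S_3 = -3.94 + 1.22*3 = -0.28
The first 4 terms are: [-3.94, -2.72, -1.5, -0.28]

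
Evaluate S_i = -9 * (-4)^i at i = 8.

S_8 = -9 * (-4)^8 = -9 * 65536 = -589824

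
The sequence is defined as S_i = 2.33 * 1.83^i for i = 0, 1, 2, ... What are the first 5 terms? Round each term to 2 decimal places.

This is a geometric sequence.
i=0: S_0 = 2.33 * 1.83^0 = 2.33
i=1: S_1 = 2.33 * 1.83^1 ≈ 4.26
i=2: S_2 = 2.33 * 1.83^2 ≈ 7.8
i=3: S_3 = 2.33 * 1.83^3 ≈ 14.28
i=4: S_4 = 2.33 * 1.83^4 ≈ 26.13
The first 5 terms are: [2.33, 4.26, 7.8, 14.28, 26.13]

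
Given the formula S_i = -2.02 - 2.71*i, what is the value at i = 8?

S_8 = -2.02 + -2.71*8 = -2.02 + -21.68 = -23.7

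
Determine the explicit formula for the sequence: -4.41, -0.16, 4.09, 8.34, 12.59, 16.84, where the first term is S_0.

Check differences: -0.16 - -4.41 = 4.25
4.09 - -0.16 = 4.25
Common difference d = 4.25.
First term a = -4.41.
Formula: S_i = -4.41 + 4.25*i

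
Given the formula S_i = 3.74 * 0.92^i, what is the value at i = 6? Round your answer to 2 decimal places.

S_6 = 3.74 * 0.92^6 ≈ 3.74 * 0.6064 ≈ 2.27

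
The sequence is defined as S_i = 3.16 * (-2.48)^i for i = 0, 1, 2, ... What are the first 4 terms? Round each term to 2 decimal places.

This is a geometric sequence.
i=0: S_0 = 3.16 * (-2.48)^0 = 3.16
i=1: S_1 = 3.16 * (-2.48)^1 ≈ -7.84
i=2: S_2 = 3.16 * (-2.48)^2 ≈ 19.44
i=3: S_3 = 3.16 * (-2.48)^3 ≈ -48.2
The first 4 terms are: [3.16, -7.84, 19.44, -48.2]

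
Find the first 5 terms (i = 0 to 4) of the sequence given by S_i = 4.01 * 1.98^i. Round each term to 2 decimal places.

This is a geometric sequence.
i=0: S_0 = 4.01 * 1.98^0 = 4.01
i=1: S_1 = 4.01 * 1.98^1 ≈ 7.94
i=2: S_2 = 4.01 * 1.98^2 ≈ 15.72
i=3: S_3 = 4.01 * 1.98^3 ≈ 31.13
i=4: S_4 = 4.01 * 1.98^4 ≈ 61.63
The first 5 terms are: [4.01, 7.94, 15.72, 31.13, 61.63]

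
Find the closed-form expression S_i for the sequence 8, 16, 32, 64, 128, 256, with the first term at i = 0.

Check ratios: 16 / 8 = 2.0
Common ratio r = 2.
First term a = 8.
Formula: S_i = 8 * 2^i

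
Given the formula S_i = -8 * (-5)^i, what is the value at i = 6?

S_6 = -8 * (-5)^6 = -8 * 15625 = -125000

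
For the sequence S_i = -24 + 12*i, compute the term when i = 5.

S_5 = -24 + 12*5 = -24 + 60 = 36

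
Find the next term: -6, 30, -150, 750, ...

Ratios: 30 / -6 = -5.0
This is a geometric sequence with common ratio r = -5.
Next term = 750 * -5 = -3750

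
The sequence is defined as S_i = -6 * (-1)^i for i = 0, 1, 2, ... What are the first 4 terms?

This is a geometric sequence.
i=0: S_0 = -6 * (-1)^0 = -6
i=1: S_1 = -6 * (-1)^1 = 6
i=2: S_2 = -6 * (-1)^2 = -6
i=3: S_3 = -6 * (-1)^3 = 6
The first 4 terms are: [-6, 6, -6, 6]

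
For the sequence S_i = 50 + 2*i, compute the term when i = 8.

S_8 = 50 + 2*8 = 50 + 16 = 66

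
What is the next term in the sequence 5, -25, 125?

Ratios: -25 / 5 = -5.0
This is a geometric sequence with common ratio r = -5.
Next term = 125 * -5 = -625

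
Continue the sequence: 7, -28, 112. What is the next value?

Ratios: -28 / 7 = -4.0
This is a geometric sequence with common ratio r = -4.
Next term = 112 * -4 = -448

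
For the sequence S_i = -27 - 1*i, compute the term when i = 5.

S_5 = -27 + -1*5 = -27 + -5 = -32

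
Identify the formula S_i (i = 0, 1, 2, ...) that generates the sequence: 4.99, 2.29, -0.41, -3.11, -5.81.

Check differences: 2.29 - 4.99 = -2.7
-0.41 - 2.29 = -2.7
Common difference d = -2.7.
First term a = 4.99.
Formula: S_i = 4.99 - 2.70*i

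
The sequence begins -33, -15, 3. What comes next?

Differences: -15 - -33 = 18
This is an arithmetic sequence with common difference d = 18.
Next term = 3 + 18 = 21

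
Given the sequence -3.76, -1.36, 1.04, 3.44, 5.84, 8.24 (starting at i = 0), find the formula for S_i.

Check differences: -1.36 - -3.76 = 2.4
1.04 - -1.36 = 2.4
Common difference d = 2.4.
First term a = -3.76.
Formula: S_i = -3.76 + 2.40*i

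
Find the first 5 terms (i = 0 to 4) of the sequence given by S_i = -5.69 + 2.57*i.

This is an arithmetic sequence.
i=0: S_0 = -5.69 + 2.57*0 = -5.69
i=1: S_1 = -5.69 + 2.57*1 = -3.12
i=2: S_2 = -5.69 + 2.57*2 = -0.55
i=3: S_3 = -5.69 + 2.57*3 = 2.02
i=4: S_4 = -5.69 + 2.57*4 = 4.59
The first 5 terms are: [-5.69, -3.12, -0.55, 2.02, 4.59]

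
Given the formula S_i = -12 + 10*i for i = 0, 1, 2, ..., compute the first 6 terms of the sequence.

This is an arithmetic sequence.
i=0: S_0 = -12 + 10*0 = -12
i=1: S_1 = -12 + 10*1 = -2
i=2: S_2 = -12 + 10*2 = 8
i=3: S_3 = -12 + 10*3 = 18
i=4: S_4 = -12 + 10*4 = 28
i=5: S_5 = -12 + 10*5 = 38
The first 6 terms are: [-12, -2, 8, 18, 28, 38]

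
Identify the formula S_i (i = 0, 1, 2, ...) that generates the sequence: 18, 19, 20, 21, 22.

Check differences: 19 - 18 = 1
20 - 19 = 1
Common difference d = 1.
First term a = 18.
Formula: S_i = 18 + 1*i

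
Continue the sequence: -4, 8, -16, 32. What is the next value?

Ratios: 8 / -4 = -2.0
This is a geometric sequence with common ratio r = -2.
Next term = 32 * -2 = -64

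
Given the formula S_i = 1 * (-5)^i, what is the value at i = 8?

S_8 = 1 * (-5)^8 = 1 * 390625 = 390625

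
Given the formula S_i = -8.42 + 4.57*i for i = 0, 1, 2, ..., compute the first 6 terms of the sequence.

This is an arithmetic sequence.
i=0: S_0 = -8.42 + 4.57*0 = -8.42
i=1: S_1 = -8.42 + 4.57*1 = -3.85
i=2: S_2 = -8.42 + 4.57*2 = 0.72
i=3: S_3 = -8.42 + 4.57*3 = 5.29
i=4: S_4 = -8.42 + 4.57*4 = 9.86
i=5: S_5 = -8.42 + 4.57*5 = 14.43
The first 6 terms are: [-8.42, -3.85, 0.72, 5.29, 9.86, 14.43]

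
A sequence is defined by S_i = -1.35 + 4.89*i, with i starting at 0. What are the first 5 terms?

This is an arithmetic sequence.
i=0: S_0 = -1.35 + 4.89*0 = -1.35
i=1: S_1 = -1.35 + 4.89*1 = 3.54
i=2: S_2 = -1.35 + 4.89*2 = 8.43
i=3: S_3 = -1.35 + 4.89*3 = 13.32
i=4: S_4 = -1.35 + 4.89*4 = 18.21
The first 5 terms are: [-1.35, 3.54, 8.43, 13.32, 18.21]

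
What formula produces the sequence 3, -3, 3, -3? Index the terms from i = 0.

Check ratios: -3 / 3 = -1.0
Common ratio r = -1.
First term a = 3.
Formula: S_i = 3 * (-1)^i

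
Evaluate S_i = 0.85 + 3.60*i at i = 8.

S_8 = 0.85 + 3.6*8 = 0.85 + 28.8 = 29.65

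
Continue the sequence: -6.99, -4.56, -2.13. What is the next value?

Differences: -4.56 - -6.99 = 2.43
This is an arithmetic sequence with common difference d = 2.43.
Next term = -2.13 + 2.43 = 0.3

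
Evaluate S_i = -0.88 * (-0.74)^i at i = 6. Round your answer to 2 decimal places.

S_6 = -0.88 * (-0.74)^6 ≈ -0.88 * 0.1642 ≈ -0.14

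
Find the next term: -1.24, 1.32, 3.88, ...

Differences: 1.32 - -1.24 = 2.56
This is an arithmetic sequence with common difference d = 2.56.
Next term = 3.88 + 2.56 = 6.44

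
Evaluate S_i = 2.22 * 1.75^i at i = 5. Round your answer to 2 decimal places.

S_5 = 2.22 * 1.75^5 ≈ 2.22 * 16.4131 ≈ 36.44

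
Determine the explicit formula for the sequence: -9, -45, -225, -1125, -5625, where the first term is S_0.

Check ratios: -45 / -9 = 5.0
Common ratio r = 5.
First term a = -9.
Formula: S_i = -9 * 5^i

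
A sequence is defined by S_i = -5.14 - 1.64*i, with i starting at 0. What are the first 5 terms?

This is an arithmetic sequence.
i=0: S_0 = -5.14 + -1.64*0 = -5.14
i=1: S_1 = -5.14 + -1.64*1 = -6.78
i=2: S_2 = -5.14 + -1.64*2 = -8.42
i=3: S_3 = -5.14 + -1.64*3 = -10.06
i=4: S_4 = -5.14 + -1.64*4 = -11.7
The first 5 terms are: [-5.14, -6.78, -8.42, -10.06, -11.7]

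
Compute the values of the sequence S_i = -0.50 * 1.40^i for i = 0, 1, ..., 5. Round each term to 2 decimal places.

This is a geometric sequence.
i=0: S_0 = -0.5 * 1.4^0 = -0.5
i=1: S_1 = -0.5 * 1.4^1 = -0.7
i=2: S_2 = -0.5 * 1.4^2 = -0.98
i=3: S_3 = -0.5 * 1.4^3 ≈ -1.37
i=4: S_4 = -0.5 * 1.4^4 ≈ -1.92
i=5: S_5 = -0.5 * 1.4^5 ≈ -2.69
The first 6 terms are: [-0.5, -0.7, -0.98, -1.37, -1.92, -2.69]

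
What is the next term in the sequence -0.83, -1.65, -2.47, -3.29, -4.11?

Differences: -1.65 - -0.83 = -0.82
This is an arithmetic sequence with common difference d = -0.82.
Next term = -4.11 + -0.82 = -4.93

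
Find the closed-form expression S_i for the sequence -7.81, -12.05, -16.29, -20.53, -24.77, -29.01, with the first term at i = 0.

Check differences: -12.05 - -7.81 = -4.24
-16.29 - -12.05 = -4.24
Common difference d = -4.24.
First term a = -7.81.
Formula: S_i = -7.81 - 4.24*i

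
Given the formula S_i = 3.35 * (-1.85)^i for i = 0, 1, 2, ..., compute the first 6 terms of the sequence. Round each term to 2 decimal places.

This is a geometric sequence.
i=0: S_0 = 3.35 * (-1.85)^0 = 3.35
i=1: S_1 = 3.35 * (-1.85)^1 ≈ -6.2
i=2: S_2 = 3.35 * (-1.85)^2 ≈ 11.47
i=3: S_3 = 3.35 * (-1.85)^3 ≈ -21.21
i=4: S_4 = 3.35 * (-1.85)^4 ≈ 39.24
i=5: S_5 = 3.35 * (-1.85)^5 ≈ -72.59
The first 6 terms are: [3.35, -6.2, 11.47, -21.21, 39.24, -72.59]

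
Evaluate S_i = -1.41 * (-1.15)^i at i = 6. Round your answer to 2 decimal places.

S_6 = -1.41 * (-1.15)^6 ≈ -1.41 * 2.3131 ≈ -3.26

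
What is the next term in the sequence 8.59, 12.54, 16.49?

Differences: 12.54 - 8.59 = 3.95
This is an arithmetic sequence with common difference d = 3.95.
Next term = 16.49 + 3.95 = 20.44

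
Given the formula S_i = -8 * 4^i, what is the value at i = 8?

S_8 = -8 * 4^8 = -8 * 65536 = -524288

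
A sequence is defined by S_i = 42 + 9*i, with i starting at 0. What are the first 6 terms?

This is an arithmetic sequence.
i=0: S_0 = 42 + 9*0 = 42
i=1: S_1 = 42 + 9*1 = 51
i=2: S_2 = 42 + 9*2 = 60
i=3: S_3 = 42 + 9*3 = 69
i=4: S_4 = 42 + 9*4 = 78
i=5: S_5 = 42 + 9*5 = 87
The first 6 terms are: [42, 51, 60, 69, 78, 87]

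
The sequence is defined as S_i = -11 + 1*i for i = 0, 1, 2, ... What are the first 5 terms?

This is an arithmetic sequence.
i=0: S_0 = -11 + 1*0 = -11
i=1: S_1 = -11 + 1*1 = -10
i=2: S_2 = -11 + 1*2 = -9
i=3: S_3 = -11 + 1*3 = -8
i=4: S_4 = -11 + 1*4 = -7
The first 5 terms are: [-11, -10, -9, -8, -7]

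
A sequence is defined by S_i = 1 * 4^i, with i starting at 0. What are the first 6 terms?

This is a geometric sequence.
i=0: S_0 = 1 * 4^0 = 1
i=1: S_1 = 1 * 4^1 = 4
i=2: S_2 = 1 * 4^2 = 16
i=3: S_3 = 1 * 4^3 = 64
i=4: S_4 = 1 * 4^4 = 256
i=5: S_5 = 1 * 4^5 = 1024
The first 6 terms are: [1, 4, 16, 64, 256, 1024]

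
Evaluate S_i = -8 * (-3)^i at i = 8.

S_8 = -8 * (-3)^8 = -8 * 6561 = -52488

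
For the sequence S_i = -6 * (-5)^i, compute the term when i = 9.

S_9 = -6 * (-5)^9 = -6 * -1953125 = 11718750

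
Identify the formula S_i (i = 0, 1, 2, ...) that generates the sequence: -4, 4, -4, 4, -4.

Check ratios: 4 / -4 = -1.0
Common ratio r = -1.
First term a = -4.
Formula: S_i = -4 * (-1)^i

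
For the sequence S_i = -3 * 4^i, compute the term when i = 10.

S_10 = -3 * 4^10 = -3 * 1048576 = -3145728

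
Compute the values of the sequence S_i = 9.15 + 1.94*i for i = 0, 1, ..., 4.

This is an arithmetic sequence.
i=0: S_0 = 9.15 + 1.94*0 = 9.15
i=1: S_1 = 9.15 + 1.94*1 = 11.09
i=2: S_2 = 9.15 + 1.94*2 = 13.03
i=3: S_3 = 9.15 + 1.94*3 = 14.97
i=4: S_4 = 9.15 + 1.94*4 = 16.91
The first 5 terms are: [9.15, 11.09, 13.03, 14.97, 16.91]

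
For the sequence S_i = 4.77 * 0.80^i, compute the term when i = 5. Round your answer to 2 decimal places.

S_5 = 4.77 * 0.8^5 ≈ 4.77 * 0.3277 ≈ 1.56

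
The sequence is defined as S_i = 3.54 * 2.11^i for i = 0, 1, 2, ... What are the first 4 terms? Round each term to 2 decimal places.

This is a geometric sequence.
i=0: S_0 = 3.54 * 2.11^0 = 3.54
i=1: S_1 = 3.54 * 2.11^1 ≈ 7.47
i=2: S_2 = 3.54 * 2.11^2 ≈ 15.76
i=3: S_3 = 3.54 * 2.11^3 ≈ 33.25
The first 4 terms are: [3.54, 7.47, 15.76, 33.25]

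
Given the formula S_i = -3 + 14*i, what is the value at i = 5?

S_5 = -3 + 14*5 = -3 + 70 = 67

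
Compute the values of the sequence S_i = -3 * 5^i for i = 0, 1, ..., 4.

This is a geometric sequence.
i=0: S_0 = -3 * 5^0 = -3
i=1: S_1 = -3 * 5^1 = -15
i=2: S_2 = -3 * 5^2 = -75
i=3: S_3 = -3 * 5^3 = -375
i=4: S_4 = -3 * 5^4 = -1875
The first 5 terms are: [-3, -15, -75, -375, -1875]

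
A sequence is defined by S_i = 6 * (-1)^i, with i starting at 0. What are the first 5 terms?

This is a geometric sequence.
i=0: S_0 = 6 * (-1)^0 = 6
i=1: S_1 = 6 * (-1)^1 = -6
i=2: S_2 = 6 * (-1)^2 = 6
i=3: S_3 = 6 * (-1)^3 = -6
i=4: S_4 = 6 * (-1)^4 = 6
The first 5 terms are: [6, -6, 6, -6, 6]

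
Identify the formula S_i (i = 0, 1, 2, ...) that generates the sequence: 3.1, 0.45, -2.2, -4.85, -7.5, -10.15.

Check differences: 0.45 - 3.1 = -2.65
-2.2 - 0.45 = -2.65
Common difference d = -2.65.
First term a = 3.1.
Formula: S_i = 3.10 - 2.65*i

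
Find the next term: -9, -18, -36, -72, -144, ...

Ratios: -18 / -9 = 2.0
This is a geometric sequence with common ratio r = 2.
Next term = -144 * 2 = -288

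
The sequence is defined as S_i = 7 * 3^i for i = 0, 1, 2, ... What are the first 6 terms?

This is a geometric sequence.
i=0: S_0 = 7 * 3^0 = 7
i=1: S_1 = 7 * 3^1 = 21
i=2: S_2 = 7 * 3^2 = 63
i=3: S_3 = 7 * 3^3 = 189
i=4: S_4 = 7 * 3^4 = 567
i=5: S_5 = 7 * 3^5 = 1701
The first 6 terms are: [7, 21, 63, 189, 567, 1701]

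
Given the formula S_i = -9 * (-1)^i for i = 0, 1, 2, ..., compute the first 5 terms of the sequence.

This is a geometric sequence.
i=0: S_0 = -9 * (-1)^0 = -9
i=1: S_1 = -9 * (-1)^1 = 9
i=2: S_2 = -9 * (-1)^2 = -9
i=3: S_3 = -9 * (-1)^3 = 9
i=4: S_4 = -9 * (-1)^4 = -9
The first 5 terms are: [-9, 9, -9, 9, -9]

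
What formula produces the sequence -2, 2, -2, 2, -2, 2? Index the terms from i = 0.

Check ratios: 2 / -2 = -1.0
Common ratio r = -1.
First term a = -2.
Formula: S_i = -2 * (-1)^i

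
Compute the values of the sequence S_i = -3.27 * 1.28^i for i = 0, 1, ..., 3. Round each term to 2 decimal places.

This is a geometric sequence.
i=0: S_0 = -3.27 * 1.28^0 = -3.27
i=1: S_1 = -3.27 * 1.28^1 ≈ -4.19
i=2: S_2 = -3.27 * 1.28^2 ≈ -5.36
i=3: S_3 = -3.27 * 1.28^3 ≈ -6.86
The first 4 terms are: [-3.27, -4.19, -5.36, -6.86]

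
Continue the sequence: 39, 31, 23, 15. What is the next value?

Differences: 31 - 39 = -8
This is an arithmetic sequence with common difference d = -8.
Next term = 15 + -8 = 7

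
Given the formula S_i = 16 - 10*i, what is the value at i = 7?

S_7 = 16 + -10*7 = 16 + -70 = -54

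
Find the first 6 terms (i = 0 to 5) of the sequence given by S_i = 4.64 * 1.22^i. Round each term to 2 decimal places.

This is a geometric sequence.
i=0: S_0 = 4.64 * 1.22^0 = 4.64
i=1: S_1 = 4.64 * 1.22^1 ≈ 5.66
i=2: S_2 = 4.64 * 1.22^2 ≈ 6.91
i=3: S_3 = 4.64 * 1.22^3 ≈ 8.43
i=4: S_4 = 4.64 * 1.22^4 ≈ 10.28
i=5: S_5 = 4.64 * 1.22^5 ≈ 12.54
The first 6 terms are: [4.64, 5.66, 6.91, 8.43, 10.28, 12.54]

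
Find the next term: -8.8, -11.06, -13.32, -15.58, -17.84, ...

Differences: -11.06 - -8.8 = -2.26
This is an arithmetic sequence with common difference d = -2.26.
Next term = -17.84 + -2.26 = -20.1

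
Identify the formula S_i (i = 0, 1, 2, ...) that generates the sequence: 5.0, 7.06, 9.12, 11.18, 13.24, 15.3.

Check differences: 7.06 - 5.0 = 2.06
9.12 - 7.06 = 2.06
Common difference d = 2.06.
First term a = 5.0.
Formula: S_i = 5.00 + 2.06*i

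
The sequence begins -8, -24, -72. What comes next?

Ratios: -24 / -8 = 3.0
This is a geometric sequence with common ratio r = 3.
Next term = -72 * 3 = -216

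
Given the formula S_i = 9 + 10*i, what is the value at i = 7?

S_7 = 9 + 10*7 = 9 + 70 = 79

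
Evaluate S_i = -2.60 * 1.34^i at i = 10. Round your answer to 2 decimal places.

S_10 = -2.6 * 1.34^10 ≈ -2.6 * 18.6659 ≈ -48.53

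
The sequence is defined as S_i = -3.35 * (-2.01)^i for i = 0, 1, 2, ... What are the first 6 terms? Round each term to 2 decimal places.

This is a geometric sequence.
i=0: S_0 = -3.35 * (-2.01)^0 = -3.35
i=1: S_1 = -3.35 * (-2.01)^1 ≈ 6.73
i=2: S_2 = -3.35 * (-2.01)^2 ≈ -13.53
i=3: S_3 = -3.35 * (-2.01)^3 ≈ 27.2
i=4: S_4 = -3.35 * (-2.01)^4 ≈ -54.68
i=5: S_5 = -3.35 * (-2.01)^5 ≈ 109.91
The first 6 terms are: [-3.35, 6.73, -13.53, 27.2, -54.68, 109.91]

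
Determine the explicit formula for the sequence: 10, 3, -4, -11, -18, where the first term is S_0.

Check differences: 3 - 10 = -7
-4 - 3 = -7
Common difference d = -7.
First term a = 10.
Formula: S_i = 10 - 7*i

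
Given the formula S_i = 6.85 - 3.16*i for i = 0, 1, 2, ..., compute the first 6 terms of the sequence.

This is an arithmetic sequence.
i=0: S_0 = 6.85 + -3.16*0 = 6.85
i=1: S_1 = 6.85 + -3.16*1 = 3.69
i=2: S_2 = 6.85 + -3.16*2 = 0.53
i=3: S_3 = 6.85 + -3.16*3 = -2.63
i=4: S_4 = 6.85 + -3.16*4 = -5.79
i=5: S_5 = 6.85 + -3.16*5 = -8.95
The first 6 terms are: [6.85, 3.69, 0.53, -2.63, -5.79, -8.95]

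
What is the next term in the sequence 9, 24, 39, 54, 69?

Differences: 24 - 9 = 15
This is an arithmetic sequence with common difference d = 15.
Next term = 69 + 15 = 84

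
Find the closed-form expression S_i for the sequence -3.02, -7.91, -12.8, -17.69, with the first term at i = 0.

Check differences: -7.91 - -3.02 = -4.89
-12.8 - -7.91 = -4.89
Common difference d = -4.89.
First term a = -3.02.
Formula: S_i = -3.02 - 4.89*i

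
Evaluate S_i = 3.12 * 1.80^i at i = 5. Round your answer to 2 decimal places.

S_5 = 3.12 * 1.8^5 ≈ 3.12 * 18.8957 ≈ 58.95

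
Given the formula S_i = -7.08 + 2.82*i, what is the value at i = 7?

S_7 = -7.08 + 2.82*7 = -7.08 + 19.74 = 12.66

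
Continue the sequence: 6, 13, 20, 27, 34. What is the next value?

Differences: 13 - 6 = 7
This is an arithmetic sequence with common difference d = 7.
Next term = 34 + 7 = 41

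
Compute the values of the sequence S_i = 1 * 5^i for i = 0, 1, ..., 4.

This is a geometric sequence.
i=0: S_0 = 1 * 5^0 = 1
i=1: S_1 = 1 * 5^1 = 5
i=2: S_2 = 1 * 5^2 = 25
i=3: S_3 = 1 * 5^3 = 125
i=4: S_4 = 1 * 5^4 = 625
The first 5 terms are: [1, 5, 25, 125, 625]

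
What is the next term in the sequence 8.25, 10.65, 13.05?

Differences: 10.65 - 8.25 = 2.4
This is an arithmetic sequence with common difference d = 2.4.
Next term = 13.05 + 2.4 = 15.45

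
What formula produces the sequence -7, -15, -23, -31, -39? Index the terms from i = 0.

Check differences: -15 - -7 = -8
-23 - -15 = -8
Common difference d = -8.
First term a = -7.
Formula: S_i = -7 - 8*i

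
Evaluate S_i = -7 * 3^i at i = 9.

S_9 = -7 * 3^9 = -7 * 19683 = -137781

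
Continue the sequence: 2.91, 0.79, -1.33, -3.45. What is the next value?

Differences: 0.79 - 2.91 = -2.12
This is an arithmetic sequence with common difference d = -2.12.
Next term = -3.45 + -2.12 = -5.57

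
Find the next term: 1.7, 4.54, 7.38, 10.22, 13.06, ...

Differences: 4.54 - 1.7 = 2.84
This is an arithmetic sequence with common difference d = 2.84.
Next term = 13.06 + 2.84 = 15.9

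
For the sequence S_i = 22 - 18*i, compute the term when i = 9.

S_9 = 22 + -18*9 = 22 + -162 = -140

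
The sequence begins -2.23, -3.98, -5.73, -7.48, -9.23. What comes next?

Differences: -3.98 - -2.23 = -1.75
This is an arithmetic sequence with common difference d = -1.75.
Next term = -9.23 + -1.75 = -10.98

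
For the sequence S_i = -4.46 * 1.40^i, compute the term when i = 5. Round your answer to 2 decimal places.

S_5 = -4.46 * 1.4^5 ≈ -4.46 * 5.3782 ≈ -23.99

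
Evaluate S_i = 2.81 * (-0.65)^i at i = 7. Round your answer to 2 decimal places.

S_7 = 2.81 * (-0.65)^7 ≈ 2.81 * -0.049 ≈ -0.14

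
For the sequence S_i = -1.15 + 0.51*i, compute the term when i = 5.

S_5 = -1.15 + 0.51*5 = -1.15 + 2.55 = 1.4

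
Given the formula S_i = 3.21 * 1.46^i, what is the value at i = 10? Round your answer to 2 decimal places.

S_10 = 3.21 * 1.46^10 ≈ 3.21 * 44.0077 ≈ 141.26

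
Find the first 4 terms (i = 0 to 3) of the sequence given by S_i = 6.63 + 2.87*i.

This is an arithmetic sequence.
i=0: S_0 = 6.63 + 2.87*0 = 6.63
i=1: S_1 = 6.63 + 2.87*1 = 9.5
i=2: S_2 = 6.63 + 2.87*2 = 12.37
i=3: S_3 = 6.63 + 2.87*3 = 15.24
The first 4 terms are: [6.63, 9.5, 12.37, 15.24]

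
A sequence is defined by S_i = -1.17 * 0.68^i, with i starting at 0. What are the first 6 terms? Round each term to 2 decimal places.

This is a geometric sequence.
i=0: S_0 = -1.17 * 0.68^0 = -1.17
i=1: S_1 = -1.17 * 0.68^1 ≈ -0.8
i=2: S_2 = -1.17 * 0.68^2 ≈ -0.54
i=3: S_3 = -1.17 * 0.68^3 ≈ -0.37
i=4: S_4 = -1.17 * 0.68^4 ≈ -0.25
i=5: S_5 = -1.17 * 0.68^5 ≈ -0.17
The first 6 terms are: [-1.17, -0.8, -0.54, -0.37, -0.25, -0.17]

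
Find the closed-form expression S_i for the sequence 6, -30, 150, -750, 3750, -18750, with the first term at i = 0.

Check ratios: -30 / 6 = -5.0
Common ratio r = -5.
First term a = 6.
Formula: S_i = 6 * (-5)^i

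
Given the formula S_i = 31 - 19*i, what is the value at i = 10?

S_10 = 31 + -19*10 = 31 + -190 = -159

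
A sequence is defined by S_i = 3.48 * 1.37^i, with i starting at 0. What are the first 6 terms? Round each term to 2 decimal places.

This is a geometric sequence.
i=0: S_0 = 3.48 * 1.37^0 = 3.48
i=1: S_1 = 3.48 * 1.37^1 ≈ 4.77
i=2: S_2 = 3.48 * 1.37^2 ≈ 6.53
i=3: S_3 = 3.48 * 1.37^3 ≈ 8.95
i=4: S_4 = 3.48 * 1.37^4 ≈ 12.26
i=5: S_5 = 3.48 * 1.37^5 ≈ 16.8
The first 6 terms are: [3.48, 4.77, 6.53, 8.95, 12.26, 16.8]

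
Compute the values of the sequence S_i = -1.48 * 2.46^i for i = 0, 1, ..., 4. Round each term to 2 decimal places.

This is a geometric sequence.
i=0: S_0 = -1.48 * 2.46^0 = -1.48
i=1: S_1 = -1.48 * 2.46^1 ≈ -3.64
i=2: S_2 = -1.48 * 2.46^2 ≈ -8.96
i=3: S_3 = -1.48 * 2.46^3 ≈ -22.03
i=4: S_4 = -1.48 * 2.46^4 ≈ -54.2
The first 5 terms are: [-1.48, -3.64, -8.96, -22.03, -54.2]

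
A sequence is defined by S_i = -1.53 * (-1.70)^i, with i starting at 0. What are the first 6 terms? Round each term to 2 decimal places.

This is a geometric sequence.
i=0: S_0 = -1.53 * (-1.7)^0 = -1.53
i=1: S_1 = -1.53 * (-1.7)^1 ≈ 2.6
i=2: S_2 = -1.53 * (-1.7)^2 ≈ -4.42
i=3: S_3 = -1.53 * (-1.7)^3 ≈ 7.52
i=4: S_4 = -1.53 * (-1.7)^4 ≈ -12.78
i=5: S_5 = -1.53 * (-1.7)^5 ≈ 21.72
The first 6 terms are: [-1.53, 2.6, -4.42, 7.52, -12.78, 21.72]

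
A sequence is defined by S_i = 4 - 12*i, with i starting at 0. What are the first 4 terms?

This is an arithmetic sequence.
i=0: S_0 = 4 + -12*0 = 4
i=1: S_1 = 4 + -12*1 = -8
i=2: S_2 = 4 + -12*2 = -20
i=3: S_3 = 4 + -12*3 = -32
The first 4 terms are: [4, -8, -20, -32]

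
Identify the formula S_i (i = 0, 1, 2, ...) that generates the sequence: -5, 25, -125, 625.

Check ratios: 25 / -5 = -5.0
Common ratio r = -5.
First term a = -5.
Formula: S_i = -5 * (-5)^i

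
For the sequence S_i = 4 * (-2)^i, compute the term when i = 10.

S_10 = 4 * (-2)^10 = 4 * 1024 = 4096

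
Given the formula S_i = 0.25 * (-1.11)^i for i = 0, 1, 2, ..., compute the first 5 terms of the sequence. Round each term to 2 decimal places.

This is a geometric sequence.
i=0: S_0 = 0.25 * (-1.11)^0 = 0.25
i=1: S_1 = 0.25 * (-1.11)^1 ≈ -0.28
i=2: S_2 = 0.25 * (-1.11)^2 ≈ 0.31
i=3: S_3 = 0.25 * (-1.11)^3 ≈ -0.34
i=4: S_4 = 0.25 * (-1.11)^4 ≈ 0.38
The first 5 terms are: [0.25, -0.28, 0.31, -0.34, 0.38]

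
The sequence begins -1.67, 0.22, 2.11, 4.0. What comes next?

Differences: 0.22 - -1.67 = 1.89
This is an arithmetic sequence with common difference d = 1.89.
Next term = 4.0 + 1.89 = 5.89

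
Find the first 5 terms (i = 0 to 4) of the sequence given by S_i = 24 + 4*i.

This is an arithmetic sequence.
i=0: S_0 = 24 + 4*0 = 24
i=1: S_1 = 24 + 4*1 = 28
i=2: S_2 = 24 + 4*2 = 32
i=3: S_3 = 24 + 4*3 = 36
i=4: S_4 = 24 + 4*4 = 40
The first 5 terms are: [24, 28, 32, 36, 40]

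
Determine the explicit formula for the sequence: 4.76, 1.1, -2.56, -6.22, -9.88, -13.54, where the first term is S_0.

Check differences: 1.1 - 4.76 = -3.66
-2.56 - 1.1 = -3.66
Common difference d = -3.66.
First term a = 4.76.
Formula: S_i = 4.76 - 3.66*i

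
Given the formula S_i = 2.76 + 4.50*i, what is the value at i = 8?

S_8 = 2.76 + 4.5*8 = 2.76 + 36.0 = 38.76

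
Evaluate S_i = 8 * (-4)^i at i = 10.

S_10 = 8 * (-4)^10 = 8 * 1048576 = 8388608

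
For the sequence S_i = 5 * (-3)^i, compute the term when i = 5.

S_5 = 5 * (-3)^5 = 5 * -243 = -1215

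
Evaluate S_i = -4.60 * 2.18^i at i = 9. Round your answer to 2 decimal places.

S_9 = -4.6 * 2.18^9 ≈ -4.6 * 1112.0094 ≈ -5115.24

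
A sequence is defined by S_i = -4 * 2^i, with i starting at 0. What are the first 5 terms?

This is a geometric sequence.
i=0: S_0 = -4 * 2^0 = -4
i=1: S_1 = -4 * 2^1 = -8
i=2: S_2 = -4 * 2^2 = -16
i=3: S_3 = -4 * 2^3 = -32
i=4: S_4 = -4 * 2^4 = -64
The first 5 terms are: [-4, -8, -16, -32, -64]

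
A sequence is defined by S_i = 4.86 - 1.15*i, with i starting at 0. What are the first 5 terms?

This is an arithmetic sequence.
i=0: S_0 = 4.86 + -1.15*0 = 4.86
i=1: S_1 = 4.86 + -1.15*1 = 3.71
i=2: S_2 = 4.86 + -1.15*2 = 2.56
i=3: S_3 = 4.86 + -1.15*3 = 1.41
i=4: S_4 = 4.86 + -1.15*4 = 0.26
The first 5 terms are: [4.86, 3.71, 2.56, 1.41, 0.26]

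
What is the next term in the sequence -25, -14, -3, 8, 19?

Differences: -14 - -25 = 11
This is an arithmetic sequence with common difference d = 11.
Next term = 19 + 11 = 30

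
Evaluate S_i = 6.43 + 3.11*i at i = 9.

S_9 = 6.43 + 3.11*9 = 6.43 + 27.99 = 34.42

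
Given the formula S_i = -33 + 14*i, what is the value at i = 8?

S_8 = -33 + 14*8 = -33 + 112 = 79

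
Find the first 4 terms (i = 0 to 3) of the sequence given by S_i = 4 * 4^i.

This is a geometric sequence.
i=0: S_0 = 4 * 4^0 = 4
i=1: S_1 = 4 * 4^1 = 16
i=2: S_2 = 4 * 4^2 = 64
i=3: S_3 = 4 * 4^3 = 256
The first 4 terms are: [4, 16, 64, 256]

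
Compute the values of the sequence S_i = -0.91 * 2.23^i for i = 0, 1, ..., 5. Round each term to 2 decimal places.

This is a geometric sequence.
i=0: S_0 = -0.91 * 2.23^0 = -0.91
i=1: S_1 = -0.91 * 2.23^1 ≈ -2.03
i=2: S_2 = -0.91 * 2.23^2 ≈ -4.53
i=3: S_3 = -0.91 * 2.23^3 ≈ -10.09
i=4: S_4 = -0.91 * 2.23^4 ≈ -22.5
i=5: S_5 = -0.91 * 2.23^5 ≈ -50.18
The first 6 terms are: [-0.91, -2.03, -4.53, -10.09, -22.5, -50.18]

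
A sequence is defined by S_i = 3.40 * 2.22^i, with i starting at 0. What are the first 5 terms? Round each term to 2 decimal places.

This is a geometric sequence.
i=0: S_0 = 3.4 * 2.22^0 = 3.4
i=1: S_1 = 3.4 * 2.22^1 ≈ 7.55
i=2: S_2 = 3.4 * 2.22^2 ≈ 16.76
i=3: S_3 = 3.4 * 2.22^3 ≈ 37.2
i=4: S_4 = 3.4 * 2.22^4 ≈ 82.58
The first 5 terms are: [3.4, 7.55, 16.76, 37.2, 82.58]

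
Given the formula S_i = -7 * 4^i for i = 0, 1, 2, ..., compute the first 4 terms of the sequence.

This is a geometric sequence.
i=0: S_0 = -7 * 4^0 = -7
i=1: S_1 = -7 * 4^1 = -28
i=2: S_2 = -7 * 4^2 = -112
i=3: S_3 = -7 * 4^3 = -448
The first 4 terms are: [-7, -28, -112, -448]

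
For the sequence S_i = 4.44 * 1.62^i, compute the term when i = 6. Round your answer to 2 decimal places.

S_6 = 4.44 * 1.62^6 ≈ 4.44 * 18.0755 ≈ 80.26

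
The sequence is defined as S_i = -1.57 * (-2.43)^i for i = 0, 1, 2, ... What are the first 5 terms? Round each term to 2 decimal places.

This is a geometric sequence.
i=0: S_0 = -1.57 * (-2.43)^0 = -1.57
i=1: S_1 = -1.57 * (-2.43)^1 ≈ 3.82
i=2: S_2 = -1.57 * (-2.43)^2 ≈ -9.27
i=3: S_3 = -1.57 * (-2.43)^3 ≈ 22.53
i=4: S_4 = -1.57 * (-2.43)^4 ≈ -54.74
The first 5 terms are: [-1.57, 3.82, -9.27, 22.53, -54.74]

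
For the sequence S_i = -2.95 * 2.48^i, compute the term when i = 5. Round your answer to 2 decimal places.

S_5 = -2.95 * 2.48^5 ≈ -2.95 * 93.812 ≈ -276.75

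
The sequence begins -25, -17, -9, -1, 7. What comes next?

Differences: -17 - -25 = 8
This is an arithmetic sequence with common difference d = 8.
Next term = 7 + 8 = 15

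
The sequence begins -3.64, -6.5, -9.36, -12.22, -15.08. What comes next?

Differences: -6.5 - -3.64 = -2.86
This is an arithmetic sequence with common difference d = -2.86.
Next term = -15.08 + -2.86 = -17.94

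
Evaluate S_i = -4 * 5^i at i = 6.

S_6 = -4 * 5^6 = -4 * 15625 = -62500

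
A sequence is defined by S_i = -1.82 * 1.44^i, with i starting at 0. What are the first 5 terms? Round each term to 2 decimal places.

This is a geometric sequence.
i=0: S_0 = -1.82 * 1.44^0 = -1.82
i=1: S_1 = -1.82 * 1.44^1 ≈ -2.62
i=2: S_2 = -1.82 * 1.44^2 ≈ -3.77
i=3: S_3 = -1.82 * 1.44^3 ≈ -5.43
i=4: S_4 = -1.82 * 1.44^4 ≈ -7.83
The first 5 terms are: [-1.82, -2.62, -3.77, -5.43, -7.83]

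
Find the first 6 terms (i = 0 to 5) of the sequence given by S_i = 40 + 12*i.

This is an arithmetic sequence.
i=0: S_0 = 40 + 12*0 = 40
i=1: S_1 = 40 + 12*1 = 52
i=2: S_2 = 40 + 12*2 = 64
i=3: S_3 = 40 + 12*3 = 76
i=4: S_4 = 40 + 12*4 = 88
i=5: S_5 = 40 + 12*5 = 100
The first 6 terms are: [40, 52, 64, 76, 88, 100]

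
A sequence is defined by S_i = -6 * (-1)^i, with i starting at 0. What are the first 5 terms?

This is a geometric sequence.
i=0: S_0 = -6 * (-1)^0 = -6
i=1: S_1 = -6 * (-1)^1 = 6
i=2: S_2 = -6 * (-1)^2 = -6
i=3: S_3 = -6 * (-1)^3 = 6
i=4: S_4 = -6 * (-1)^4 = -6
The first 5 terms are: [-6, 6, -6, 6, -6]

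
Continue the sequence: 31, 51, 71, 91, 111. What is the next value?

Differences: 51 - 31 = 20
This is an arithmetic sequence with common difference d = 20.
Next term = 111 + 20 = 131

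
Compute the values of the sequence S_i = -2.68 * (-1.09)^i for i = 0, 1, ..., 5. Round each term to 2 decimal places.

This is a geometric sequence.
i=0: S_0 = -2.68 * (-1.09)^0 = -2.68
i=1: S_1 = -2.68 * (-1.09)^1 ≈ 2.92
i=2: S_2 = -2.68 * (-1.09)^2 ≈ -3.18
i=3: S_3 = -2.68 * (-1.09)^3 ≈ 3.47
i=4: S_4 = -2.68 * (-1.09)^4 ≈ -3.78
i=5: S_5 = -2.68 * (-1.09)^5 ≈ 4.12
The first 6 terms are: [-2.68, 2.92, -3.18, 3.47, -3.78, 4.12]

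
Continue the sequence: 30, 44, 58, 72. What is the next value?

Differences: 44 - 30 = 14
This is an arithmetic sequence with common difference d = 14.
Next term = 72 + 14 = 86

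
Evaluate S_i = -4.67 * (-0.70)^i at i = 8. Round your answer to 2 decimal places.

S_8 = -4.67 * (-0.7)^8 ≈ -4.67 * 0.0576 ≈ -0.27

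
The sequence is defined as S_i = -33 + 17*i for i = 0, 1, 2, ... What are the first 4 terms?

This is an arithmetic sequence.
i=0: S_0 = -33 + 17*0 = -33
i=1: S_1 = -33 + 17*1 = -16
i=2: S_2 = -33 + 17*2 = 1
i=3: S_3 = -33 + 17*3 = 18
The first 4 terms are: [-33, -16, 1, 18]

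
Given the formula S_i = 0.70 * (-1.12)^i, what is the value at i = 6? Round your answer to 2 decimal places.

S_6 = 0.7 * (-1.12)^6 ≈ 0.7 * 1.9738 ≈ 1.38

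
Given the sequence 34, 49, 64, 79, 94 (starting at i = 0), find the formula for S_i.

Check differences: 49 - 34 = 15
64 - 49 = 15
Common difference d = 15.
First term a = 34.
Formula: S_i = 34 + 15*i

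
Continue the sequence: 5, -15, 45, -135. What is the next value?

Ratios: -15 / 5 = -3.0
This is a geometric sequence with common ratio r = -3.
Next term = -135 * -3 = 405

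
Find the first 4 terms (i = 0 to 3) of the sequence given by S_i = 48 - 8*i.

This is an arithmetic sequence.
i=0: S_0 = 48 + -8*0 = 48
i=1: S_1 = 48 + -8*1 = 40
i=2: S_2 = 48 + -8*2 = 32
i=3: S_3 = 48 + -8*3 = 24
The first 4 terms are: [48, 40, 32, 24]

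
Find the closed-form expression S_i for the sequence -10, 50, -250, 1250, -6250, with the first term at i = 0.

Check ratios: 50 / -10 = -5.0
Common ratio r = -5.
First term a = -10.
Formula: S_i = -10 * (-5)^i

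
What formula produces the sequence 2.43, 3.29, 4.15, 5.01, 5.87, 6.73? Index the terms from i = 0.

Check differences: 3.29 - 2.43 = 0.86
4.15 - 3.29 = 0.86
Common difference d = 0.86.
First term a = 2.43.
Formula: S_i = 2.43 + 0.86*i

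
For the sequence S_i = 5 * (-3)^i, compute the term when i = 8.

S_8 = 5 * (-3)^8 = 5 * 6561 = 32805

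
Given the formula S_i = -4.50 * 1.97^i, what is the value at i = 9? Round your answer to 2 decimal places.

S_9 = -4.5 * 1.97^9 ≈ -4.5 * 446.8853 ≈ -2010.98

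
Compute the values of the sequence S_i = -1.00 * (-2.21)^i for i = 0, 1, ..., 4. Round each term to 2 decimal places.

This is a geometric sequence.
i=0: S_0 = -1.0 * (-2.21)^0 = -1.0
i=1: S_1 = -1.0 * (-2.21)^1 = 2.21
i=2: S_2 = -1.0 * (-2.21)^2 ≈ -4.88
i=3: S_3 = -1.0 * (-2.21)^3 ≈ 10.79
i=4: S_4 = -1.0 * (-2.21)^4 ≈ -23.85
The first 5 terms are: [-1.0, 2.21, -4.88, 10.79, -23.85]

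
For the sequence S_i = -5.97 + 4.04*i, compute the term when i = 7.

S_7 = -5.97 + 4.04*7 = -5.97 + 28.28 = 22.31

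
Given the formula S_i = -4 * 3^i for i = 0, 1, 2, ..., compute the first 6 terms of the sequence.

This is a geometric sequence.
i=0: S_0 = -4 * 3^0 = -4
i=1: S_1 = -4 * 3^1 = -12
i=2: S_2 = -4 * 3^2 = -36
i=3: S_3 = -4 * 3^3 = -108
i=4: S_4 = -4 * 3^4 = -324
i=5: S_5 = -4 * 3^5 = -972
The first 6 terms are: [-4, -12, -36, -108, -324, -972]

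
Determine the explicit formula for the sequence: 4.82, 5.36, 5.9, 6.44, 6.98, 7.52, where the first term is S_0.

Check differences: 5.36 - 4.82 = 0.54
5.9 - 5.36 = 0.54
Common difference d = 0.54.
First term a = 4.82.
Formula: S_i = 4.82 + 0.54*i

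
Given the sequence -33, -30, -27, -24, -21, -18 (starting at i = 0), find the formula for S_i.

Check differences: -30 - -33 = 3
-27 - -30 = 3
Common difference d = 3.
First term a = -33.
Formula: S_i = -33 + 3*i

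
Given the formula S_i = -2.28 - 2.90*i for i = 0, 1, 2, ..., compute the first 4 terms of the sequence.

This is an arithmetic sequence.
i=0: S_0 = -2.28 + -2.9*0 = -2.28
i=1: S_1 = -2.28 + -2.9*1 = -5.18
i=2: S_2 = -2.28 + -2.9*2 = -8.08
i=3: S_3 = -2.28 + -2.9*3 = -10.98
The first 4 terms are: [-2.28, -5.18, -8.08, -10.98]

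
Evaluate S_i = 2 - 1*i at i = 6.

S_6 = 2 + -1*6 = 2 + -6 = -4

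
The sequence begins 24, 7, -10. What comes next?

Differences: 7 - 24 = -17
This is an arithmetic sequence with common difference d = -17.
Next term = -10 + -17 = -27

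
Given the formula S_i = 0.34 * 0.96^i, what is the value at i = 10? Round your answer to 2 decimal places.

S_10 = 0.34 * 0.96^10 ≈ 0.34 * 0.6648 ≈ 0.23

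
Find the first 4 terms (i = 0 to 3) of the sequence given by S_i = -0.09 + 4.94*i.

This is an arithmetic sequence.
i=0: S_0 = -0.09 + 4.94*0 = -0.09
i=1: S_1 = -0.09 + 4.94*1 = 4.85
i=2: S_2 = -0.09 + 4.94*2 = 9.79
i=3: S_3 = -0.09 + 4.94*3 = 14.73
The first 4 terms are: [-0.09, 4.85, 9.79, 14.73]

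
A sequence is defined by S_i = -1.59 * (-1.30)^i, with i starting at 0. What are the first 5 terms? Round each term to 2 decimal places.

This is a geometric sequence.
i=0: S_0 = -1.59 * (-1.3)^0 = -1.59
i=1: S_1 = -1.59 * (-1.3)^1 ≈ 2.07
i=2: S_2 = -1.59 * (-1.3)^2 ≈ -2.69
i=3: S_3 = -1.59 * (-1.3)^3 ≈ 3.49
i=4: S_4 = -1.59 * (-1.3)^4 ≈ -4.54
The first 5 terms are: [-1.59, 2.07, -2.69, 3.49, -4.54]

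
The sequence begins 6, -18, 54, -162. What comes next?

Ratios: -18 / 6 = -3.0
This is a geometric sequence with common ratio r = -3.
Next term = -162 * -3 = 486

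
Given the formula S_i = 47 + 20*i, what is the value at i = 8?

S_8 = 47 + 20*8 = 47 + 160 = 207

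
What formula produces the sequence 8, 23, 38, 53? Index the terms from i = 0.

Check differences: 23 - 8 = 15
38 - 23 = 15
Common difference d = 15.
First term a = 8.
Formula: S_i = 8 + 15*i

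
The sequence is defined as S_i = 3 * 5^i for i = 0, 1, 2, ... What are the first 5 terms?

This is a geometric sequence.
i=0: S_0 = 3 * 5^0 = 3
i=1: S_1 = 3 * 5^1 = 15
i=2: S_2 = 3 * 5^2 = 75
i=3: S_3 = 3 * 5^3 = 375
i=4: S_4 = 3 * 5^4 = 1875
The first 5 terms are: [3, 15, 75, 375, 1875]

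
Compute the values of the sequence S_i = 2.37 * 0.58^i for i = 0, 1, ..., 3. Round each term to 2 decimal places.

This is a geometric sequence.
i=0: S_0 = 2.37 * 0.58^0 = 2.37
i=1: S_1 = 2.37 * 0.58^1 ≈ 1.37
i=2: S_2 = 2.37 * 0.58^2 ≈ 0.8
i=3: S_3 = 2.37 * 0.58^3 ≈ 0.46
The first 4 terms are: [2.37, 1.37, 0.8, 0.46]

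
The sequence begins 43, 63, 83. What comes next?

Differences: 63 - 43 = 20
This is an arithmetic sequence with common difference d = 20.
Next term = 83 + 20 = 103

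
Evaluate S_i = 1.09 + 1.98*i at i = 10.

S_10 = 1.09 + 1.98*10 = 1.09 + 19.8 = 20.89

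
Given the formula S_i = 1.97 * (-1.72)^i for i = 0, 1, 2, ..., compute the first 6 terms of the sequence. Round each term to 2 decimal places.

This is a geometric sequence.
i=0: S_0 = 1.97 * (-1.72)^0 = 1.97
i=1: S_1 = 1.97 * (-1.72)^1 ≈ -3.39
i=2: S_2 = 1.97 * (-1.72)^2 ≈ 5.83
i=3: S_3 = 1.97 * (-1.72)^3 ≈ -10.02
i=4: S_4 = 1.97 * (-1.72)^4 ≈ 17.24
i=5: S_5 = 1.97 * (-1.72)^5 ≈ -29.66
The first 6 terms are: [1.97, -3.39, 5.83, -10.02, 17.24, -29.66]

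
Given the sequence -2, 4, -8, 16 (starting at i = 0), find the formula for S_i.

Check ratios: 4 / -2 = -2.0
Common ratio r = -2.
First term a = -2.
Formula: S_i = -2 * (-2)^i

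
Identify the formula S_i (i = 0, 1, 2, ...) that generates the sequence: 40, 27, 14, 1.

Check differences: 27 - 40 = -13
14 - 27 = -13
Common difference d = -13.
First term a = 40.
Formula: S_i = 40 - 13*i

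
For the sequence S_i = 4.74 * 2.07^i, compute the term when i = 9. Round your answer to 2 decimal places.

S_9 = 4.74 * 2.07^9 ≈ 4.74 * 697.8034 ≈ 3307.59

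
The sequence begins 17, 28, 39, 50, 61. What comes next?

Differences: 28 - 17 = 11
This is an arithmetic sequence with common difference d = 11.
Next term = 61 + 11 = 72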